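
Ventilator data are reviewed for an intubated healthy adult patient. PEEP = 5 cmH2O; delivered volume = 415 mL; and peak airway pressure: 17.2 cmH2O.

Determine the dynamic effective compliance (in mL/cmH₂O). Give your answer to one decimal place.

Dynamic compliance = Vt / (PIP − PEEP) = 415 / (17.2 − 5) = 415 / 12.2 = 34.016 mL/cmH2O.

34.0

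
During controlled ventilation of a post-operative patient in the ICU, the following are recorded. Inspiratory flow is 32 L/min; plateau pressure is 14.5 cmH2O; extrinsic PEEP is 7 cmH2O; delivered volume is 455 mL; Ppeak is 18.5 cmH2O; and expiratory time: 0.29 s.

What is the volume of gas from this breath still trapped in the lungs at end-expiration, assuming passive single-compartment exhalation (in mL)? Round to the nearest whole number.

241

Flow: 32 L/min ÷ 60 = 0.5333 L/s.
R = (PIP − Pplat)/V̇ = (18.5 − 14.5) / 0.5333 = 4.0/0.5333 = 7.5 cmH2O·s/L.
C = Vt/(Pplat − PEEP) = 455.0 / (14.5 − 7) = 455.0/7.5 = 60.667 mL/cmH2O.
τ = R × C = 7.5 × 0.06067 L/cmH2O = 0.455 s.
Fraction remaining = e^(−Te/τ) = e^(−0.29/0.455) = 0.5287.
Trapped volume = 455.0 × 0.5287 = 240.56 mL.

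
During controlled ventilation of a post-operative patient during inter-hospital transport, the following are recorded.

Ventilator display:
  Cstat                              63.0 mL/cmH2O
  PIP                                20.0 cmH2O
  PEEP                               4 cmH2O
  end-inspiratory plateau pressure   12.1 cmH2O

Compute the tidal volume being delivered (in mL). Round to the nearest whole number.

510

Vt = Cstat × (Pplat − PEEP) = 63.0 × (12.1 − 4) = 63.0 × 8.1 = 510.3 mL.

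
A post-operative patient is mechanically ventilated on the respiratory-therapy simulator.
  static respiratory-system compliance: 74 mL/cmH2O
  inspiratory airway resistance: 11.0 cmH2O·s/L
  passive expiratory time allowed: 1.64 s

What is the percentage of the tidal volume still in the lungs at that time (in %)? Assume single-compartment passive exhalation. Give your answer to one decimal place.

τ = R × C = 11.0 × 74 mL/cmH2O = 11.0 × 0.074 L/cmH2O = 0.814 s.
Passive exhalation: V(t)/V₀ = e^(−t/τ) = e^(−1.64/0.814) = 0.1334.
Fraction remaining = 0.1334 → 13.34%.

13.3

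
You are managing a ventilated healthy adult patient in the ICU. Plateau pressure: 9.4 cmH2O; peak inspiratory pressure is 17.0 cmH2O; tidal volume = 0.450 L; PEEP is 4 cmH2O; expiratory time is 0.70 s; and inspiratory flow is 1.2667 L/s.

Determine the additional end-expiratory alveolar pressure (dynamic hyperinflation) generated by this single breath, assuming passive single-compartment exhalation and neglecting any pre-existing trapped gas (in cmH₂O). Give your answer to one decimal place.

R = (PIP − Pplat)/V̇ = (17.0 − 9.4) / 1.2667 = 7.6/1.2667 = 6.0 cmH2O·s/L.
C = Vt/(Pplat − PEEP) = 450.0 / (9.4 − 4) = 450.0/5.4 = 83.333 mL/cmH2O.
τ = R × C = 6.0 × 0.08333 L/cmH2O = 0.5 s.
Fraction remaining = e^(−Te/τ) = e^(−0.70/0.5) = 0.2466; trapped volume = 450.0 × 0.2466 = 110.97 mL.
Additional alveolar pressure from trapping ≈ V_trapped / C = 110.97 / 83.333 = 1.332 cmH2O.

1.3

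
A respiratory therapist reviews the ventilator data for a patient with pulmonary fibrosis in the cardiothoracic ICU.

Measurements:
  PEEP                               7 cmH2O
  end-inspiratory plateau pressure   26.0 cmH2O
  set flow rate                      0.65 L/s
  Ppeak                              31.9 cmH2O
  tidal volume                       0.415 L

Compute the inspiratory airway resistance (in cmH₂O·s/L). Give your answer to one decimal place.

Raw = (PIP − Pplat) / flow = (31.9 − 26.0) / 0.65 = 5.9 / 0.65 = 9.077 cmH2O·s/L.

9.1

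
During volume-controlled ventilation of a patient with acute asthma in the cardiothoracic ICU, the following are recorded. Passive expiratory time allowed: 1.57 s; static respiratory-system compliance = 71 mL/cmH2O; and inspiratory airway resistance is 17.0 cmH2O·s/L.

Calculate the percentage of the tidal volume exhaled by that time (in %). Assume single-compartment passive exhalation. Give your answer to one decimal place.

τ = R × C = 17.0 × 71 mL/cmH2O = 17.0 × 0.071 L/cmH2O = 1.207 s.
Passive exhalation: V(t)/V₀ = e^(−t/τ) = e^(−1.57/1.207) = 0.2723.
Fraction exhaled = 1 − 0.2723 = 0.7277 → 72.77%.

72.8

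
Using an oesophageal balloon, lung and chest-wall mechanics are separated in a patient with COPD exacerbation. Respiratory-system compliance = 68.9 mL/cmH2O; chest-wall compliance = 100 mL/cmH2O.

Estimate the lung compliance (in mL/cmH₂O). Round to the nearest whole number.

1/CL = 1/Crs − 1/Ccw.
1/CL = 1/68.9 − 1/100 = 0.004514.
CL = 221.53 mL/cmH2O.

222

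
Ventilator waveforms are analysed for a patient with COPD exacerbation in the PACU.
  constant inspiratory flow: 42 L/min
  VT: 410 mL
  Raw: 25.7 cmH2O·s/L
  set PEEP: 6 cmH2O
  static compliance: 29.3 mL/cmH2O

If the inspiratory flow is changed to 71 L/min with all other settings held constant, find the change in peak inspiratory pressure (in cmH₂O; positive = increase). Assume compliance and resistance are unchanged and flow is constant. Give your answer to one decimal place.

Flow: 42 L/min ÷ 60 = 0.7 L/s.
New flow: 71 L/min ÷ 60 = 1.1833 L/s.
PIP = Vt/C + R·V̇ + PEEP (constant-flow equation of motion).
Only the resistive term changes: ΔPIP = R × ΔV̇ = 25.7 × (1.1833 − 0.7) = 25.7 × 0.4833 = 12.421 cmH2O.

12.4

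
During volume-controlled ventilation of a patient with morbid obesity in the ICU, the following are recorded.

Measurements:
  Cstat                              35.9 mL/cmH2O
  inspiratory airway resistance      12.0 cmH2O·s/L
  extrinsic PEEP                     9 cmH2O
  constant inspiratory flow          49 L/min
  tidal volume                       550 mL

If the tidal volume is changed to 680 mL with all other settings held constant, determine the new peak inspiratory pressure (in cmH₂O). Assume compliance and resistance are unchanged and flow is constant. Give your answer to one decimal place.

37.7

Flow: 49 L/min ÷ 60 = 0.8167 L/s.
PIP = Vt/C + R·V̇ + PEEP (constant-flow equation of motion).
Only the elastic term changes: ΔPIP = ΔVt / C = (680 − 550) / 35.9 = 3.621 cmH2O.
Original PIP = 550/35.9 + 12.0×0.8167 + 9 = 34.121 cmH2O; new PIP = 34.121 + (3.621) = 37.742 cmH2O.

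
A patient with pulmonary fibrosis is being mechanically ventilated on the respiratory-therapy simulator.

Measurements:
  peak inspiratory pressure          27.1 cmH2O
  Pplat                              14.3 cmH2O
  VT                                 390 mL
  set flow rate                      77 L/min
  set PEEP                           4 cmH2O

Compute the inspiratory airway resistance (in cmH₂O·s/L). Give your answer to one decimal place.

10.0

Flow: 77 L/min ÷ 60 = 1.2833 L/s.
Raw = (PIP − Pplat) / flow = (27.1 − 14.3) / 1.2833 = 12.8 / 1.2833 = 9.974 cmH2O·s/L.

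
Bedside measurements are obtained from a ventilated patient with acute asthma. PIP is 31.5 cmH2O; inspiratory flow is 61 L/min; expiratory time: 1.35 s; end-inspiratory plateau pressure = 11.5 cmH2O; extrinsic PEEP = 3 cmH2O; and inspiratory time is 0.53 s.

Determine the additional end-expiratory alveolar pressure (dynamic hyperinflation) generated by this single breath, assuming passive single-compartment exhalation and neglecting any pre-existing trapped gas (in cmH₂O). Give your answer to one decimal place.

Flow: 61 L/min ÷ 60 = 1.0167 L/s.
Vt = flow × Ti = 1.0167 L/s × 0.53 s × 1000 mL/L = 538.85 mL.
R = (PIP − Pplat)/V̇ = (31.5 − 11.5) / 1.0167 = 20.0/1.0167 = 19.671 cmH2O·s/L.
C = Vt/(Pplat − PEEP) = 538.85 / (11.5 − 3) = 538.85/8.5 = 63.394 mL/cmH2O.
τ = R × C = 19.671 × 0.06339 L/cmH2O = 1.247 s.
Fraction remaining = e^(−Te/τ) = e^(−1.35/1.247) = 0.3387; trapped volume = 538.85 × 0.3387 = 182.51 mL.
Additional alveolar pressure from trapping ≈ V_trapped / C = 182.51 / 63.394 = 2.879 cmH2O.

2.9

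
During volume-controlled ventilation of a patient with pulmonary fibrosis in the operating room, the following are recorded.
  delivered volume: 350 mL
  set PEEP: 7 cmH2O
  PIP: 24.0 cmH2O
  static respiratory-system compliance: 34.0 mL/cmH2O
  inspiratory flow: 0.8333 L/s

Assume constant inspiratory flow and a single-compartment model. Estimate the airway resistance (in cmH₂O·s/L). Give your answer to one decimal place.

8.0

Equation of motion (constant flow): PIP = Vt/C + R·V̇ + PEEP.
R·V̇ = PIP − Vt/C − PEEP = 24.0 − 350/34.0 − 7 = 24.0 − 10.294 − 7 = 6.706 cmH2O.
R = 6.706 / 0.8333 = 8.048 cmH2O·s/L.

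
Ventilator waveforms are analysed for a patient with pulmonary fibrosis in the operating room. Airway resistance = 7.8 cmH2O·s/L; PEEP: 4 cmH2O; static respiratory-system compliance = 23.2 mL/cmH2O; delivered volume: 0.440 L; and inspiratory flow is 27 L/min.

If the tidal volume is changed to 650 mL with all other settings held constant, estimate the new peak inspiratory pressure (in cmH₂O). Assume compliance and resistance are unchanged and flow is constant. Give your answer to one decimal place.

Flow: 27 L/min ÷ 60 = 0.45 L/s.
PIP = Vt/C + R·V̇ + PEEP (constant-flow equation of motion).
Only the elastic term changes: ΔPIP = ΔVt / C = (650 − 440) / 23.2 = 9.052 cmH2O.
Original PIP = 440/23.2 + 7.8×0.45 + 4 = 26.476 cmH2O; new PIP = 26.476 + (9.052) = 35.528 cmH2O.

35.5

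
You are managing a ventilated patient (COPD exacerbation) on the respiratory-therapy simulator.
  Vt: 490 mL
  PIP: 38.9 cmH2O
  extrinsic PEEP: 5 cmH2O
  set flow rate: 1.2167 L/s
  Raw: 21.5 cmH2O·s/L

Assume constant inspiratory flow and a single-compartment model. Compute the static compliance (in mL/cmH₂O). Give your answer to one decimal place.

Equation of motion (constant flow): PIP = Vt/C + R·V̇ + PEEP.
Vt/C = PIP − R·V̇ − PEEP = 38.9 − 21.5×1.2167 − 5 = 38.9 − 26.159 − 5 = 7.741 cmH2O.
C = Vt / 7.741 = 490 / 7.741 = 63.299 mL/cmH2O.

63.3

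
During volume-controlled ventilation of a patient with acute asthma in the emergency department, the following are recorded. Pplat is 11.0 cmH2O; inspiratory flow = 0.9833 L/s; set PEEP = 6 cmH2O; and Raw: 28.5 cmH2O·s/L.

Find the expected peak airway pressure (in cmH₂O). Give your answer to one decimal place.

PIP = Pplat + Raw × flow = 11.0 + 28.5 × 0.9833 = 11.0 + 28.024 = 39.024 cmH2O.

39.0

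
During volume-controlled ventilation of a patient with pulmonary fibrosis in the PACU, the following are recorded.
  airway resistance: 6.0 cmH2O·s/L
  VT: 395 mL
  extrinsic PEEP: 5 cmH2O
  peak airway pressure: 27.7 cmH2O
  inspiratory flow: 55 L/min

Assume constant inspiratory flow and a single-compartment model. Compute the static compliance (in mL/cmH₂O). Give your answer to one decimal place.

23.0

Flow: 55 L/min ÷ 60 = 0.9167 L/s.
Equation of motion (constant flow): PIP = Vt/C + R·V̇ + PEEP.
Vt/C = PIP − R·V̇ − PEEP = 27.7 − 6.0×0.9167 − 5 = 27.7 − 5.5 − 5 = 17.2 cmH2O.
C = Vt / 17.2 = 395 / 17.2 = 22.965 mL/cmH2O.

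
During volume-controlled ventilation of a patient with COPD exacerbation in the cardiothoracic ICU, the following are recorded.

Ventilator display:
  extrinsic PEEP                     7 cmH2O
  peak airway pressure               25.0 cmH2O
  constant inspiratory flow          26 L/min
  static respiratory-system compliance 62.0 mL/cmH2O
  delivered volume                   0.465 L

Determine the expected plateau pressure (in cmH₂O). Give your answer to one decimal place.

Pplat = PEEP + Vt / Cstat = 7 + 465 / 62.0 = 7 + 7.5 = 14.5 cmH2O.

14.5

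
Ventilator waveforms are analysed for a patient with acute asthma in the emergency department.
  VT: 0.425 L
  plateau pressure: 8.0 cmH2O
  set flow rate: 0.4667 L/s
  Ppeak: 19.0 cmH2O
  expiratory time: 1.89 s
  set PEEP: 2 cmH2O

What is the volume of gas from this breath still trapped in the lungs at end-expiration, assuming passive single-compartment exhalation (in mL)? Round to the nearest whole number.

R = (PIP − Pplat)/V̇ = (19.0 − 8.0) / 0.4667 = 11.0/0.4667 = 23.57 cmH2O·s/L.
C = Vt/(Pplat − PEEP) = 425.0 / (8.0 − 2) = 425.0/6.0 = 70.833 mL/cmH2O.
τ = R × C = 23.57 × 0.07083 L/cmH2O = 1.669 s.
Fraction remaining = e^(−Te/τ) = e^(−1.89/1.669) = 0.3223.
Trapped volume = 425.0 × 0.3223 = 136.98 mL.

137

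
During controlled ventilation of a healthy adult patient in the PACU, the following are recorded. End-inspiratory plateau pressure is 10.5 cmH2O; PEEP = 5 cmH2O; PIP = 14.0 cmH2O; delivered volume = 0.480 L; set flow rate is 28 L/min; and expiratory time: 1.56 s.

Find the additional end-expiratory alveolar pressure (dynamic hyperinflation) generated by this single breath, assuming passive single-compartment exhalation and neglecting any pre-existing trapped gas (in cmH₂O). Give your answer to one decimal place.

Flow: 28 L/min ÷ 60 = 0.4667 L/s.
R = (PIP − Pplat)/V̇ = (14.0 − 10.5) / 0.4667 = 3.5/0.4667 = 7.499 cmH2O·s/L.
C = Vt/(Pplat − PEEP) = 480.0 / (10.5 − 5) = 480.0/5.5 = 87.273 mL/cmH2O.
τ = R × C = 7.499 × 0.08727 L/cmH2O = 0.6544 s.
Fraction remaining = e^(−Te/τ) = e^(−1.56/0.6544) = 0.09219; trapped volume = 480.0 × 0.09219 = 44.251 mL.
Additional alveolar pressure from trapping ≈ V_trapped / C = 44.251 / 87.273 = 0.507 cmH2O.

0.5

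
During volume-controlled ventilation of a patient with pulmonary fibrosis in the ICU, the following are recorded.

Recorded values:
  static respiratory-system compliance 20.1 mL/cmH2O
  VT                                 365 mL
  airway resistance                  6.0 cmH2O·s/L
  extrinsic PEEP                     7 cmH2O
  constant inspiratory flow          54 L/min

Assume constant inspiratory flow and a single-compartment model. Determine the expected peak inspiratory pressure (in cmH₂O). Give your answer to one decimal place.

Flow: 54 L/min ÷ 60 = 0.9 L/s.
Equation of motion (constant flow): PIP = Vt/C + R·V̇ + PEEP.
PIP = 365/20.1 + 6.0×0.9 + 7 = 18.159 + 5.4 + 7 = 30.559 cmH2O.

30.6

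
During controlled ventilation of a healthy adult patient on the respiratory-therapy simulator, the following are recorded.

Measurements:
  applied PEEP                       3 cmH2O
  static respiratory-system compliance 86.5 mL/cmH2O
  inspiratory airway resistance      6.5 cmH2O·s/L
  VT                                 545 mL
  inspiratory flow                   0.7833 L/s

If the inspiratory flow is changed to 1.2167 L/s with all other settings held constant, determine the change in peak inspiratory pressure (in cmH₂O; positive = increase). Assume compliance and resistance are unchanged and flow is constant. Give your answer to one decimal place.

PIP = Vt/C + R·V̇ + PEEP (constant-flow equation of motion).
Only the resistive term changes: ΔPIP = R × ΔV̇ = 6.5 × (1.2167 − 0.7833) = 6.5 × 0.4334 = 2.817 cmH2O.

2.8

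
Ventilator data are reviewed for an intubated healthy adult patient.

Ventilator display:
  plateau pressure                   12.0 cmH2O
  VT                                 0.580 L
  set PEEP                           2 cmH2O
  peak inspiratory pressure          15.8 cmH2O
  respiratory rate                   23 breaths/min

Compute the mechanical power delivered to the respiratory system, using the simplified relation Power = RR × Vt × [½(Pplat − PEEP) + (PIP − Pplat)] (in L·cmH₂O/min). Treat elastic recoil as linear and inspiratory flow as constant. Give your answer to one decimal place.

117.4

Per-breath work = Vt × [½(Pplat−PEEP) + (PIP−Pplat)] = 0.580 × [0.5×10.0 + 3.8] = 0.580 × 8.8 = 5.104 L·cmH2O.
Power = 23 × 5.104 = 117.39 L·cmH2O/min.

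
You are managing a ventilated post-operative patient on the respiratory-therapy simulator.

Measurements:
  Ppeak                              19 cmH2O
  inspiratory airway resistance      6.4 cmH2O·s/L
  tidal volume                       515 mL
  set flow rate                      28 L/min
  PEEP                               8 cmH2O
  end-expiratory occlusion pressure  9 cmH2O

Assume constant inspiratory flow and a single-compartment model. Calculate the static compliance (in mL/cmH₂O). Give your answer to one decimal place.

73.4

Flow: 28 L/min ÷ 60 = 0.4667 L/s.
Total PEEP = 9 cmH2O (set 8 + intrinsic 1); this is the baseline alveolar pressure.
Equation of motion (constant flow): PIP = Vt/C + R·V̇ + PEEP.
Vt/C = PIP − R·V̇ − PEEP = 19 − 6.4×0.4667 − 9 = 19 − 2.987 − 9 = 7.013 cmH2O.
C = Vt / 7.013 = 515 / 7.013 = 73.435 mL/cmH2O.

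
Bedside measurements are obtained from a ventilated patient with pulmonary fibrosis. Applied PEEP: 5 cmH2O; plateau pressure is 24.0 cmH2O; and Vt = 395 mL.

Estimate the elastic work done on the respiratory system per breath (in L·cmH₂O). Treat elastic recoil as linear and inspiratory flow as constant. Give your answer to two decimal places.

3.75

Elastic work ≈ ½ × (Pplat − PEEP) × Vt = 0.5 × (24.0 − 5) × 0.395 L = 0.5 × 19.0 × 0.395 = 3.753 L·cmH2O.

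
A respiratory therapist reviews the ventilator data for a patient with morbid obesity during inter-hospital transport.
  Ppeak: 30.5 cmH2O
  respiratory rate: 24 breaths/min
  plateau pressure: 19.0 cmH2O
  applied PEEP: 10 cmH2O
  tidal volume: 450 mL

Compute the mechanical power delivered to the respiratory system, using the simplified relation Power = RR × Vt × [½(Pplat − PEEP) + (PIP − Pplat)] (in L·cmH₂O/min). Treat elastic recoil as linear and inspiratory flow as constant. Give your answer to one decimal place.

Per-breath work = Vt × [½(Pplat−PEEP) + (PIP−Pplat)] = 0.450 × [0.5×9.0 + 11.5] = 0.450 × 16.0 = 7.2 L·cmH2O.
Power = 24 × 7.2 = 172.8 L·cmH2O/min.

172.8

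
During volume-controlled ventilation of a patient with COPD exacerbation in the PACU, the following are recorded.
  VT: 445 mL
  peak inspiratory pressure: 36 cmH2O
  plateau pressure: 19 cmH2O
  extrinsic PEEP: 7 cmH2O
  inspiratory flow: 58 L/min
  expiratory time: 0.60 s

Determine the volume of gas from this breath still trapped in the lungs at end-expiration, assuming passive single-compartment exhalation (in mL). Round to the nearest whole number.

Flow: 58 L/min ÷ 60 = 0.9667 L/s.
R = (PIP − Pplat)/V̇ = (36 − 19) / 0.9667 = 17.0/0.9667 = 17.586 cmH2O·s/L.
C = Vt/(Pplat − PEEP) = 445.0 / (19 − 7) = 445.0/12.0 = 37.083 mL/cmH2O.
τ = R × C = 17.586 × 0.03708 L/cmH2O = 0.6521 s.
Fraction remaining = e^(−Te/τ) = e^(−0.60/0.6521) = 0.3985.
Trapped volume = 445.0 × 0.3985 = 177.33 mL.

177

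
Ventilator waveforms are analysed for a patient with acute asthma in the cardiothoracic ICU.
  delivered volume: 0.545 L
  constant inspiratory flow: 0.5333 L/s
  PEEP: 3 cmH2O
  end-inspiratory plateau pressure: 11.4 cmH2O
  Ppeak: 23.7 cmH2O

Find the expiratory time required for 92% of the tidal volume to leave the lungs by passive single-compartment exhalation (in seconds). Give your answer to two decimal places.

3.78

R = (PIP − Pplat)/V̇ = (23.7 − 11.4) / 0.5333 = 12.3/0.5333 = 23.064 cmH2O·s/L.
C = Vt/(Pplat − PEEP) = 545.0 / (11.4 − 3) = 545.0/8.4 = 64.881 mL/cmH2O.
τ = R × C = 23.064 × 0.06488 L/cmH2O = 1.496 s.
t = −τ·ln(1 − 0.92) = −1.496·ln(0.08) = 3.778 s.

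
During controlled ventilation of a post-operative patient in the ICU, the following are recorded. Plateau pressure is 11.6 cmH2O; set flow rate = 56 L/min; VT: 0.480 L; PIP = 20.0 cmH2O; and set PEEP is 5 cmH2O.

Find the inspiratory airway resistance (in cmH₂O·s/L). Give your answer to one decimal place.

9.0

Flow: 56 L/min ÷ 60 = 0.9333 L/s.
Raw = (PIP − Pplat) / flow = (20.0 − 11.6) / 0.9333 = 8.4 / 0.9333 = 9.0 cmH2O·s/L.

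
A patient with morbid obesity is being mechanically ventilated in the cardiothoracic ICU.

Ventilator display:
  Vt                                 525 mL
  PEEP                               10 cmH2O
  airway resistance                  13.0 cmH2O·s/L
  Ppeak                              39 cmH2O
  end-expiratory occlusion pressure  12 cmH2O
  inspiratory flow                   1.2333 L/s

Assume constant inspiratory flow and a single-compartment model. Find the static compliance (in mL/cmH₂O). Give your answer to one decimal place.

Total PEEP = 12 cmH2O (set 10 + intrinsic 2); this is the baseline alveolar pressure.
Equation of motion (constant flow): PIP = Vt/C + R·V̇ + PEEP.
Vt/C = PIP − R·V̇ − PEEP = 39 − 13.0×1.2333 − 12 = 39 − 16.033 − 12 = 10.967 cmH2O.
C = Vt / 10.967 = 525 / 10.967 = 47.871 mL/cmH2O.

47.9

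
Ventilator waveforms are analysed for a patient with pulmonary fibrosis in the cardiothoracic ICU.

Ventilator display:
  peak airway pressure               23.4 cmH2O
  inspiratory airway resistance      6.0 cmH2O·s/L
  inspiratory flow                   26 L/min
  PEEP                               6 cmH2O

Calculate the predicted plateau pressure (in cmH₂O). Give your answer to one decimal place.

Flow: 26 L/min ÷ 60 = 0.4333 L/s.
Pplat = PIP − Raw × flow = 23.4 − 6.0 × 0.4333 = 23.4 − 2.6 = 20.8 cmH2O.

20.8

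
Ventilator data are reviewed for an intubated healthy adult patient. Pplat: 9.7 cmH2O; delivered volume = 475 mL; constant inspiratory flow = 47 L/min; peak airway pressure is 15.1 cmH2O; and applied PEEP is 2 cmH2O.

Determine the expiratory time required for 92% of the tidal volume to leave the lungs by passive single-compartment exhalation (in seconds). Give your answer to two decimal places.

Flow: 47 L/min ÷ 60 = 0.7833 L/s.
R = (PIP − Pplat)/V̇ = (15.1 − 9.7) / 0.7833 = 5.4/0.7833 = 6.894 cmH2O·s/L.
C = Vt/(Pplat − PEEP) = 475.0 / (9.7 − 2) = 475.0/7.7 = 61.688 mL/cmH2O.
τ = R × C = 6.894 × 0.06169 L/cmH2O = 0.4253 s.
t = −τ·ln(1 − 0.92) = −0.4253·ln(0.08) = 1.074 s.

1.07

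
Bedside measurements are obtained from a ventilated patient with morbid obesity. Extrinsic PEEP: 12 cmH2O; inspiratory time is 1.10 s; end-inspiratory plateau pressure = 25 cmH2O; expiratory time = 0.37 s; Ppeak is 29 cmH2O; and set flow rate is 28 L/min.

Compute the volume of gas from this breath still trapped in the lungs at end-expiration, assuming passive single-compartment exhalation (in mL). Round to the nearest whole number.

172

Flow: 28 L/min ÷ 60 = 0.4667 L/s.
Vt = flow × Ti = 0.4667 L/s × 1.10 s × 1000 mL/L = 513.37 mL.
R = (PIP − Pplat)/V̇ = (29 − 25) / 0.4667 = 4.0/0.4667 = 8.571 cmH2O·s/L.
C = Vt/(Pplat − PEEP) = 513.37 / (25 − 12) = 513.37/13.0 = 39.49 mL/cmH2O.
τ = R × C = 8.571 × 0.03949 L/cmH2O = 0.3385 s.
Fraction remaining = e^(−Te/τ) = e^(−0.37/0.3385) = 0.3352.
Trapped volume = 513.37 × 0.3352 = 172.08 mL.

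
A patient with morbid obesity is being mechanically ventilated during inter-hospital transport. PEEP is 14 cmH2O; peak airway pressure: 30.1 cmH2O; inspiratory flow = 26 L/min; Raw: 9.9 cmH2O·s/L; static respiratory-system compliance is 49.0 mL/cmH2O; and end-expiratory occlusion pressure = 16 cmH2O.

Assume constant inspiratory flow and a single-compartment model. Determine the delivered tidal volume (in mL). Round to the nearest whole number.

Flow: 26 L/min ÷ 60 = 0.4333 L/s.
Total PEEP = 16 cmH2O (set 14 + intrinsic 2); this is the baseline alveolar pressure.
Equation of motion (constant flow): PIP = Vt/C + R·V̇ + PEEP.
Vt/C = PIP − R·V̇ − PEEP = 30.1 − 4.29 − 16 = 9.81 cmH2O.
Vt = C × 9.81 = 49.0 × 9.81 = 480.69 mL.

481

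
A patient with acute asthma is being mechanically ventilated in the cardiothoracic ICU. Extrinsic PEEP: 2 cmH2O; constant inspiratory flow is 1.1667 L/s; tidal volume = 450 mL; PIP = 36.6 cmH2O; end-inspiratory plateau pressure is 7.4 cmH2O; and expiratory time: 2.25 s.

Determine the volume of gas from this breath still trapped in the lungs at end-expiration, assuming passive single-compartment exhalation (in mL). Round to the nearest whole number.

153

R = (PIP − Pplat)/V̇ = (36.6 − 7.4) / 1.1667 = 29.2/1.1667 = 25.028 cmH2O·s/L.
C = Vt/(Pplat − PEEP) = 450.0 / (7.4 − 2) = 450.0/5.4 = 83.333 mL/cmH2O.
τ = R × C = 25.028 × 0.08333 L/cmH2O = 2.086 s.
Fraction remaining = e^(−Te/τ) = e^(−2.25/2.086) = 0.3401.
Trapped volume = 450.0 × 0.3401 = 153.05 mL.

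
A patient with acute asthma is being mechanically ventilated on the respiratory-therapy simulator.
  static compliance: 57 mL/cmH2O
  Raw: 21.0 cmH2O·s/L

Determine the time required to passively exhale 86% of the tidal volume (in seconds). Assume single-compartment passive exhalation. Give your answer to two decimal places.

τ = R × C = 21.0 × 57 mL/cmH2O = 21.0 × 0.057 L/cmH2O = 1.197 s.
Exhaled fraction f = 1 − e^(−t/τ) → t = −τ·ln(1 − f) = −1.197·ln(0.14) = 2.353 s.

2.35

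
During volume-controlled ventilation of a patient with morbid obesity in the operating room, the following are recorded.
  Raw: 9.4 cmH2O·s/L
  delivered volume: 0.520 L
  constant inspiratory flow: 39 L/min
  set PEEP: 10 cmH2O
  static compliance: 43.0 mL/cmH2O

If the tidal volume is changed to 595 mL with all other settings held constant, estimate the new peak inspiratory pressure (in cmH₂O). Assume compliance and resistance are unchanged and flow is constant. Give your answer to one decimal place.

Flow: 39 L/min ÷ 60 = 0.65 L/s.
PIP = Vt/C + R·V̇ + PEEP (constant-flow equation of motion).
Only the elastic term changes: ΔPIP = ΔVt / C = (595 − 520) / 43.0 = 1.744 cmH2O.
Original PIP = 520/43.0 + 9.4×0.65 + 10 = 28.203 cmH2O; new PIP = 28.203 + (1.744) = 29.947 cmH2O.

29.9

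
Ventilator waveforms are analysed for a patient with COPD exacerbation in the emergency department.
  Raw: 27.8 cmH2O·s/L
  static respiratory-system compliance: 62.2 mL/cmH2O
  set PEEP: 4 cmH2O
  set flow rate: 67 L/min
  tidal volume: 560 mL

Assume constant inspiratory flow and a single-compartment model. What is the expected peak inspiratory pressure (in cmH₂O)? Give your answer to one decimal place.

44.0

Flow: 67 L/min ÷ 60 = 1.1167 L/s.
Equation of motion (constant flow): PIP = Vt/C + R·V̇ + PEEP.
PIP = 560/62.2 + 27.8×1.1167 + 4 = 9.003 + 31.044 + 4 = 44.047 cmH2O.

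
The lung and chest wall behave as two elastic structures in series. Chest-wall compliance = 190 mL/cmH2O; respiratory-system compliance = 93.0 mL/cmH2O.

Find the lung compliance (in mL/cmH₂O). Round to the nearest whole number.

182

1/CL = 1/Crs − 1/Ccw.
1/CL = 1/93.0 − 1/190 = 0.00549.
CL = 182.15 mL/cmH2O.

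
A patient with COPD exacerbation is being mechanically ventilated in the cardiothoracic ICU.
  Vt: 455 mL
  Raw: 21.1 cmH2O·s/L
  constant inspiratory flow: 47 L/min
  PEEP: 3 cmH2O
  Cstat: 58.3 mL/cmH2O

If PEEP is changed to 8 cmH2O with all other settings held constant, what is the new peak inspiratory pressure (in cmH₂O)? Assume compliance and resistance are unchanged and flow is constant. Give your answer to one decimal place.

Flow: 47 L/min ÷ 60 = 0.7833 L/s.
PIP = Vt/C + R·V̇ + PEEP (constant-flow equation of motion).
Only the baseline term changes: ΔPIP = ΔPEEP = 8 − 3 = 5.0 cmH2O.
Original PIP = 455/58.3 + 21.1×0.7833 + 3 = 27.332 cmH2O; new PIP = 27.332 + (5.0) = 32.332 cmH2O.

32.3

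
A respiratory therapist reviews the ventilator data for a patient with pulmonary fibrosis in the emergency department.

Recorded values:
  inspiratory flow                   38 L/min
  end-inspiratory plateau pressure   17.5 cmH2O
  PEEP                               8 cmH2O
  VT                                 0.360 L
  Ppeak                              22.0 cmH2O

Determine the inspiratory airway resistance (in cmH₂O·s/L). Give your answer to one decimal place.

7.1

Flow: 38 L/min ÷ 60 = 0.6333 L/s.
Raw = (PIP − Pplat) / flow = (22.0 − 17.5) / 0.6333 = 4.5 / 0.6333 = 7.106 cmH2O·s/L.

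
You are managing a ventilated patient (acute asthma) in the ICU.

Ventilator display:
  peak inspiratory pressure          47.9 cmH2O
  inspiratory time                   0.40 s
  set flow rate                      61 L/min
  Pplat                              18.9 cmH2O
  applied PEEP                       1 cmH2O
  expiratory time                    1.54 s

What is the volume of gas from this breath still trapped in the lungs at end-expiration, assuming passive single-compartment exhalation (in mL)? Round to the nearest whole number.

38

Flow: 61 L/min ÷ 60 = 1.0167 L/s.
Vt = flow × Ti = 1.0167 L/s × 0.40 s × 1000 mL/L = 406.68 mL.
R = (PIP − Pplat)/V̇ = (47.9 − 18.9) / 1.0167 = 29.0/1.0167 = 28.524 cmH2O·s/L.
C = Vt/(Pplat − PEEP) = 406.68 / (18.9 − 1) = 406.68/17.9 = 22.72 mL/cmH2O.
τ = R × C = 28.524 × 0.02272 L/cmH2O = 0.6481 s.
Fraction remaining = e^(−Te/τ) = e^(−1.54/0.6481) = 0.09291.
Trapped volume = 406.68 × 0.09291 = 37.785 mL.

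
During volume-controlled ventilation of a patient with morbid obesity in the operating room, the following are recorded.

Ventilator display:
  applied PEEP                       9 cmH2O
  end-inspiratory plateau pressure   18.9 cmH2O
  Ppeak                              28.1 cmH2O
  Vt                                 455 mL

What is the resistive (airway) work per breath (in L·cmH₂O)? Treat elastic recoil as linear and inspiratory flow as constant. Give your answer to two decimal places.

With constant inspiratory flow the resistive pressure is constant at PIP − Pplat = 28.1 − 18.9 = 9.2 cmH2O, so resistive work = 9.2 × 0.455 = 4.186 L·cmH2O.

4.19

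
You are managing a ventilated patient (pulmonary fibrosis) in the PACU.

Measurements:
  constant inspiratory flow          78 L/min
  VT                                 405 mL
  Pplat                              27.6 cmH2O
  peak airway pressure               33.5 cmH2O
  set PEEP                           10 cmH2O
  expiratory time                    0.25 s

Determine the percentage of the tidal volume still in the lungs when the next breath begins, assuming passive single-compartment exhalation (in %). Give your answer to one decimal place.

Flow: 78 L/min ÷ 60 = 1.3 L/s.
R = (PIP − Pplat)/V̇ = (33.5 − 27.6) / 1.3 = 5.9/1.3 = 4.538 cmH2O·s/L.
C = Vt/(Pplat − PEEP) = 405.0 / (27.6 − 10) = 405.0/17.6 = 23.011 mL/cmH2O.
τ = R × C = 4.538 × 0.02301 L/cmH2O = 0.1044 s.
Fraction remaining at end-expiration = e^(−Te/τ) = e^(−0.25/0.1044) = 0.09121 → 9.121%.

9.1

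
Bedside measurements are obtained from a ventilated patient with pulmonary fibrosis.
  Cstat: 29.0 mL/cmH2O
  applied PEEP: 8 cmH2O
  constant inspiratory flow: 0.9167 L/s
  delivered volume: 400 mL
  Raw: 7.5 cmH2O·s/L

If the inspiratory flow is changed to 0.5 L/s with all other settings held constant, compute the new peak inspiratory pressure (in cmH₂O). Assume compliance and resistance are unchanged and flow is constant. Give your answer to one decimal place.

25.5

PIP = Vt/C + R·V̇ + PEEP (constant-flow equation of motion).
Only the resistive term changes: ΔPIP = R × ΔV̇ = 7.5 × (0.5 − 0.9167) = 7.5 × -0.4167 = -3.125 cmH2O.
Original PIP = 400/29.0 + 7.5×0.9167 + 8 = 28.668 cmH2O; new PIP = 28.668 + (-3.125) = 25.543 cmH2O.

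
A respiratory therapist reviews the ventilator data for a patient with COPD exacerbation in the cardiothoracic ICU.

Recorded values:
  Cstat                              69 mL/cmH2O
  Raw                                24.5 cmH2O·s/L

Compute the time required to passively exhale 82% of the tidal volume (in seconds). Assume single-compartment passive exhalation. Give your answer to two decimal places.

τ = R × C = 24.5 × 69 mL/cmH2O = 24.5 × 0.069 L/cmH2O = 1.691 s.
Exhaled fraction f = 1 − e^(−t/τ) → t = −τ·ln(1 − f) = −1.691·ln(0.18) = 2.9 s.

2.90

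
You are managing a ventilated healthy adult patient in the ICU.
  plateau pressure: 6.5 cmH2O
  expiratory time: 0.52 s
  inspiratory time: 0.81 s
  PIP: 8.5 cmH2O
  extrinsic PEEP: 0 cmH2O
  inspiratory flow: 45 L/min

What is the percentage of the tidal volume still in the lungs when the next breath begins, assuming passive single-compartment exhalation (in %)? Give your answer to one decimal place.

12.4

Flow: 45 L/min ÷ 60 = 0.75 L/s.
Vt = flow × Ti = 0.75 L/s × 0.81 s × 1000 mL/L = 607.5 mL.
R = (PIP − Pplat)/V̇ = (8.5 − 6.5) / 0.75 = 2.0/0.75 = 2.667 cmH2O·s/L.
C = Vt/(Pplat − PEEP) = 607.5 / (6.5 − 0) = 607.5/6.5 = 93.462 mL/cmH2O.
τ = R × C = 2.667 × 0.09346 L/cmH2O = 0.2493 s.
Fraction remaining at end-expiration = e^(−Te/τ) = e^(−0.52/0.2493) = 0.1242 → 12.42%.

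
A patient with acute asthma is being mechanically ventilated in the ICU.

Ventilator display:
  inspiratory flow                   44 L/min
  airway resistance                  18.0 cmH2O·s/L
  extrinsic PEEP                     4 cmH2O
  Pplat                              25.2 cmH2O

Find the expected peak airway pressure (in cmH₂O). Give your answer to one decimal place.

38.4

Flow: 44 L/min ÷ 60 = 0.7333 L/s.
PIP = Pplat + Raw × flow = 25.2 + 18.0 × 0.7333 = 25.2 + 13.199 = 38.399 cmH2O.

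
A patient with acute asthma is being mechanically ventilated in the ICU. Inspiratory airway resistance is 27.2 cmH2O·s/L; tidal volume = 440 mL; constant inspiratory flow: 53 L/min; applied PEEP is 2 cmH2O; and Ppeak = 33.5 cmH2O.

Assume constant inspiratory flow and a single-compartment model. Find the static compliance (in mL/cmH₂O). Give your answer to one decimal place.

58.9

Flow: 53 L/min ÷ 60 = 0.8833 L/s.
Equation of motion (constant flow): PIP = Vt/C + R·V̇ + PEEP.
Vt/C = PIP − R·V̇ − PEEP = 33.5 − 27.2×0.8833 − 2 = 33.5 − 24.026 − 2 = 7.474 cmH2O.
C = Vt / 7.474 = 440 / 7.474 = 58.871 mL/cmH2O.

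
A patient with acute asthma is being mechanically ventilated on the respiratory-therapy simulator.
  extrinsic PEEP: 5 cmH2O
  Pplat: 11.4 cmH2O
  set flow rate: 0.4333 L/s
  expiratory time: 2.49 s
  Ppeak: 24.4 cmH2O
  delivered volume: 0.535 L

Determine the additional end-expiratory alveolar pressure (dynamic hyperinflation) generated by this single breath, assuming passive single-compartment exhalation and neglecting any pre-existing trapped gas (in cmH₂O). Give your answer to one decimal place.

R = (PIP − Pplat)/V̇ = (24.4 − 11.4) / 0.4333 = 13.0/0.4333 = 30.002 cmH2O·s/L.
C = Vt/(Pplat − PEEP) = 535.0 / (11.4 − 5) = 535.0/6.4 = 83.594 mL/cmH2O.
τ = R × C = 30.002 × 0.08359 L/cmH2O = 2.508 s.
Fraction remaining = e^(−Te/τ) = e^(−2.49/2.508) = 0.3705; trapped volume = 535.0 × 0.3705 = 198.22 mL.
Additional alveolar pressure from trapping ≈ V_trapped / C = 198.22 / 83.594 = 2.371 cmH2O.

2.4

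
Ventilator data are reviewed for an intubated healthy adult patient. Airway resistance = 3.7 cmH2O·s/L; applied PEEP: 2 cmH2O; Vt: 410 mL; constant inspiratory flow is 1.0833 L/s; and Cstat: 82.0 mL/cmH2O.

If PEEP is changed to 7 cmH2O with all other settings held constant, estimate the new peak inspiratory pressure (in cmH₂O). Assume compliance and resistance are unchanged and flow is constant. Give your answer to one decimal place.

16.0

PIP = Vt/C + R·V̇ + PEEP (constant-flow equation of motion).
Only the baseline term changes: ΔPIP = ΔPEEP = 7 − 2 = 5.0 cmH2O.
Original PIP = 410/82.0 + 3.7×1.0833 + 2 = 11.008 cmH2O; new PIP = 11.008 + (5.0) = 16.008 cmH2O.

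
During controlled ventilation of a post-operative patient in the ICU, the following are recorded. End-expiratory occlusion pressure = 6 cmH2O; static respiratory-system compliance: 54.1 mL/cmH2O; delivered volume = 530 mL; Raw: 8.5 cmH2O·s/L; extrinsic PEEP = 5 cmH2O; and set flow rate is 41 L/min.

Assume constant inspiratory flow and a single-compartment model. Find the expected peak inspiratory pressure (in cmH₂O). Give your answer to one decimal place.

21.6

Flow: 41 L/min ÷ 60 = 0.6833 L/s.
Total PEEP = 6 cmH2O (set 5 + intrinsic 1); this is the baseline alveolar pressure.
Equation of motion (constant flow): PIP = Vt/C + R·V̇ + PEEP.
PIP = 530/54.1 + 8.5×0.6833 + 6 = 9.797 + 5.808 + 6 = 21.605 cmH2O.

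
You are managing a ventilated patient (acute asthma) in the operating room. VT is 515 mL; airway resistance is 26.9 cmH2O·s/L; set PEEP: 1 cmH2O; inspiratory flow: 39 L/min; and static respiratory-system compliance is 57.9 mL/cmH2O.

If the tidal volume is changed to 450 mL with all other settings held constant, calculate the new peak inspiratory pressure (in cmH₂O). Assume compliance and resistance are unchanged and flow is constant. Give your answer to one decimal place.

26.3

Flow: 39 L/min ÷ 60 = 0.65 L/s.
PIP = Vt/C + R·V̇ + PEEP (constant-flow equation of motion).
Only the elastic term changes: ΔPIP = ΔVt / C = (450 − 515) / 57.9 = -1.123 cmH2O.
Original PIP = 515/57.9 + 26.9×0.65 + 1 = 27.38 cmH2O; new PIP = 27.38 + (-1.123) = 26.257 cmH2O.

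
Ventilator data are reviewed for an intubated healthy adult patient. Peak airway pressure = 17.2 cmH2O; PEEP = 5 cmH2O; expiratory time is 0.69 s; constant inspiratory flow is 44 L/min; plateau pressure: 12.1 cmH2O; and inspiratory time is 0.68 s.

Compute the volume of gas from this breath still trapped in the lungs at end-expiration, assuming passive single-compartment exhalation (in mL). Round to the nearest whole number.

Flow: 44 L/min ÷ 60 = 0.7333 L/s.
Vt = flow × Ti = 0.7333 L/s × 0.68 s × 1000 mL/L = 498.64 mL.
R = (PIP − Pplat)/V̇ = (17.2 − 12.1) / 0.7333 = 5.1/0.7333 = 6.955 cmH2O·s/L.
C = Vt/(Pplat − PEEP) = 498.64 / (12.1 − 5) = 498.64/7.1 = 70.231 mL/cmH2O.
τ = R × C = 6.955 × 0.07023 L/cmH2O = 0.4884 s.
Fraction remaining = e^(−Te/τ) = e^(−0.69/0.4884) = 0.2435.
Trapped volume = 498.64 × 0.2435 = 121.42 mL.

121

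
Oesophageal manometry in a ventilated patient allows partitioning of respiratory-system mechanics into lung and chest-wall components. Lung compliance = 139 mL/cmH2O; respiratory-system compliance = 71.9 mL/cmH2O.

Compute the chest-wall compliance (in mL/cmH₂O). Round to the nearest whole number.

149

1/Ccw = 1/Crs − 1/CL.
1/Ccw = 1/71.9 − 1/139 = 0.006714.
Ccw = 148.94 mL/cmH2O.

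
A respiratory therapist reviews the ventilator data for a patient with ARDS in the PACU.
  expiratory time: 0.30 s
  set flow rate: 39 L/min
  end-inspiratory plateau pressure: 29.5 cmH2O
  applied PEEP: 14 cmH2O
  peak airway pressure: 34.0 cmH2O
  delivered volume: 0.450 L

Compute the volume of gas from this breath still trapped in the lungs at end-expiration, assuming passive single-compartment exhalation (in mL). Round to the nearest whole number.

101

Flow: 39 L/min ÷ 60 = 0.65 L/s.
R = (PIP − Pplat)/V̇ = (34.0 − 29.5) / 0.65 = 4.5/0.65 = 6.923 cmH2O·s/L.
C = Vt/(Pplat − PEEP) = 450.0 / (29.5 − 14) = 450.0/15.5 = 29.032 mL/cmH2O.
τ = R × C = 6.923 × 0.02903 L/cmH2O = 0.201 s.
Fraction remaining = e^(−Te/τ) = e^(−0.30/0.201) = 0.2248.
Trapped volume = 450.0 × 0.2248 = 101.16 mL.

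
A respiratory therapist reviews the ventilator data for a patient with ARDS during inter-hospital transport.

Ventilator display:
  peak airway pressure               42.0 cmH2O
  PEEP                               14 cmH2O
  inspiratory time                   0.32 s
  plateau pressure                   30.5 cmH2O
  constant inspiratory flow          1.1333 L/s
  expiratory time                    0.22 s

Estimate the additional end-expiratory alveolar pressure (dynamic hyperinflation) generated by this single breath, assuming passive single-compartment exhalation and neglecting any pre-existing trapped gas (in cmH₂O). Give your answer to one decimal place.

Vt = flow × Ti = 1.1333 L/s × 0.32 s × 1000 mL/L = 362.66 mL.
R = (PIP − Pplat)/V̇ = (42.0 − 30.5) / 1.1333 = 11.5/1.1333 = 10.147 cmH2O·s/L.
C = Vt/(Pplat − PEEP) = 362.66 / (30.5 − 14) = 362.66/16.5 = 21.979 mL/cmH2O.
τ = R × C = 10.147 × 0.02198 L/cmH2O = 0.223 s.
Fraction remaining = e^(−Te/τ) = e^(−0.22/0.223) = 0.3729; trapped volume = 362.66 × 0.3729 = 135.24 mL.
Additional alveolar pressure from trapping ≈ V_trapped / C = 135.24 / 21.979 = 6.153 cmH2O.

6.2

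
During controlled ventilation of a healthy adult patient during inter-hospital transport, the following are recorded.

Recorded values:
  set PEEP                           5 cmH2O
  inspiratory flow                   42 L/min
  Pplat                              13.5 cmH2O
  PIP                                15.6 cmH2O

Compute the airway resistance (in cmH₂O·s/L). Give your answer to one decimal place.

Flow: 42 L/min ÷ 60 = 0.7 L/s.
Raw = (PIP − Pplat) / flow = (15.6 − 13.5) / 0.7 = 2.1 / 0.7 = 3.0 cmH2O·s/L.

3.0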